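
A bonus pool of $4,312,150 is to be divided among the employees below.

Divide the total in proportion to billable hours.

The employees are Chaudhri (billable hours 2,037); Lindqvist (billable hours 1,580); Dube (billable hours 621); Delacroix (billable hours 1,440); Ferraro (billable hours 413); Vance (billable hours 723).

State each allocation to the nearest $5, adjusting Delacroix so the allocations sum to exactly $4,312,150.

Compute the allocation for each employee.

Chaudhri: $1,289,090; Lindqvist: $999,880; Dube: $392,990; Delacroix: $911,290; Ferraro: $261,360; Vance: $457,540

Sum of billable hours: 6,814.
Proportional shares: Chaudhri 2,037/6,814 × $4,312,150 = 1,289,088.57; Lindqvist 1,580/6,814 × $4,312,150 = 999,882.15; Dube 621/6,814 × $4,312,150 = 392,991.66; Delacroix 1,440/6,814 × $4,312,150 = 911,285.00; Ferraro 413/6,814 × $4,312,150 = 261,361.60; Vance 723/6,814 × $4,312,150 = 457,541.01.
At nearest $5: Chaudhri $1,289,090; Lindqvist $999,880; Dube $392,990; Delacroix $911,285; Ferraro $261,360; Vance $457,540. Sum = $4,312,145.
Difference $4,312,150 − $4,312,145 = +$5 applied to Delacroix: Delacroix becomes $911,290.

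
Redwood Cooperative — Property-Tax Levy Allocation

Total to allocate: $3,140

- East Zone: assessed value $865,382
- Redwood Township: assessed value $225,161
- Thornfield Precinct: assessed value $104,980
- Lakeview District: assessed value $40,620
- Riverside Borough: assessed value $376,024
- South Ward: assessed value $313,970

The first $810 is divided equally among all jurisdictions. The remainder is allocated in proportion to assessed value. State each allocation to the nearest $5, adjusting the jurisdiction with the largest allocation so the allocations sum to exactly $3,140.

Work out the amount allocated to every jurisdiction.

East Zone: $1,185 · Redwood Township: $405 · Thornfield Precinct: $260 · Lakeview District: $185 · Riverside Borough: $590 · South Ward: $515

First tranche $810 split equally: $135 each.
Remainder $2,330 by assessed value (total 1,926,137): East Zone 1,046.83 → $1,045; Redwood Township 272.37 → $270; Thornfield Precinct 126.99 → $125; Lakeview District 49.14 → $50; Riverside Borough 454.87 → $455; South Ward 379.80 → $380.
Rounding difference +$5 on remainder applied to East Zone.
Totals: East Zone $135 + $1,050 = $1,185; Redwood Township $135 + $270 = $405; Thornfield Precinct $135 + $125 = $260; Lakeview District $135 + $50 = $185; Riverside Borough $135 + $455 = $590; South Ward $135 + $380 = $515.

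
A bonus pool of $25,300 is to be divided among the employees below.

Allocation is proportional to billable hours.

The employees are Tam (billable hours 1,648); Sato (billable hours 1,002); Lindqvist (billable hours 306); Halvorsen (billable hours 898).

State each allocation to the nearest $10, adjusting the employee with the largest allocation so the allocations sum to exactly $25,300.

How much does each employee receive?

Sum of billable hours: 3,854.
Pro-rata amounts: Tam 1,648/3,854 × $25,300 = 10,818.47; Sato 1,002/3,854 × $25,300 = 6,577.74; Lindqvist 306/3,854 × $25,300 = 2,008.77; Halvorsen 898/3,854 × $25,300 = 5,895.02.
Rounded to nearest $10: Tam $10,820; Sato $6,580; Lindqvist $2,010; Halvorsen $5,900. Sum = $25,310.
Difference $25,300 − $25,310 = −$10 applied to largest allocation (Tam): Tam becomes $10,810.

Tam: $10,810 | Sato: $6,580 | Lindqvist: $2,010 | Halvorsen: $5,900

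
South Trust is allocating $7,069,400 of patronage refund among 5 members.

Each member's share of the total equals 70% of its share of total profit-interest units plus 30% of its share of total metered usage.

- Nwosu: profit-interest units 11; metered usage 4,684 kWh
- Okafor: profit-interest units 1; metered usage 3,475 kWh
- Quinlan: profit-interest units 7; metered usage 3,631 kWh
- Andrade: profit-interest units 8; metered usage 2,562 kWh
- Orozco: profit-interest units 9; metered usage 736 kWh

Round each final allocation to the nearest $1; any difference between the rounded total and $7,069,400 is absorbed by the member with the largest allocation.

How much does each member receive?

Profit-interest units total 36; metered usage total 15,088.
Combined weights (70% profit-interest units + 30% metered usage): Nwosu 0.3070; Okafor 0.0885; Quinlan 0.2083; Andrade 0.2065; Orozco 0.1896.
Proportional shares: Nwosu 2,170,464.90; Okafor 625,918.24; Quinlan 1,472,609.45; Andrade 1,459,807.78; Orozco 1,340,599.63.
After rounding ($1): Nwosu $2,170,465; Okafor $625,918; Quinlan $1,472,609; Andrade $1,459,808; Orozco $1,340,600. Sum = $7,069,400.
No rounding difference to absorb.

Nwosu: $2,170,465 · Okafor: $625,918 · Quinlan: $1,472,609 · Andrade: $1,459,808 · Orozco: $1,340,600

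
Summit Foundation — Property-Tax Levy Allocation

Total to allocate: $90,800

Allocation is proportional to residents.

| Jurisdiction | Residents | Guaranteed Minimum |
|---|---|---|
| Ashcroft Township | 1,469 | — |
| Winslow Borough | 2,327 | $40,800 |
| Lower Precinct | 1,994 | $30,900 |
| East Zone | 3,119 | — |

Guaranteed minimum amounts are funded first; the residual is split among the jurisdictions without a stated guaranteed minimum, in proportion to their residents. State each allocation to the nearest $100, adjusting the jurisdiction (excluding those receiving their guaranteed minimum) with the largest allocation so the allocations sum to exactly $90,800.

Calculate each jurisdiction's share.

Ashcroft Township: $6,100; Winslow Borough: $40,800; Lower Precinct: $30,900; East Zone: $13,000

Guaranteed amounts: Winslow Borough $40,800; Lower Precinct $30,900. Residual $19,100.
Residual split over remaining residents 4,588: Ashcroft Township 6,115.50 → $6,100; East Zone 12,984.50 → $13,000.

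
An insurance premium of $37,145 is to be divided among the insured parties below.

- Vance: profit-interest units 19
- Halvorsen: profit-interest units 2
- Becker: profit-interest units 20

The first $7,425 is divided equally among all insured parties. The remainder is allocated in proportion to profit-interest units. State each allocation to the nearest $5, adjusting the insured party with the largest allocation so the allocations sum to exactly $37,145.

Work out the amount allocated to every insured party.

Vance: $16,250 · Halvorsen: $3,925 · Becker: $16,970

First tranche $7,425 split equally: $2,475 each.
Remainder $29,720 by profit-interest units (total 41): Vance 13,772.68 → $13,775; Halvorsen 1,449.76 → $1,450; Becker 14,497.56 → $14,500.
Rounding difference −$5 on remainder applied to Becker.
Totals: Vance $2,475 + $13,775 = $16,250; Halvorsen $2,475 + $1,450 = $3,925; Becker $2,475 + $14,495 = $16,970.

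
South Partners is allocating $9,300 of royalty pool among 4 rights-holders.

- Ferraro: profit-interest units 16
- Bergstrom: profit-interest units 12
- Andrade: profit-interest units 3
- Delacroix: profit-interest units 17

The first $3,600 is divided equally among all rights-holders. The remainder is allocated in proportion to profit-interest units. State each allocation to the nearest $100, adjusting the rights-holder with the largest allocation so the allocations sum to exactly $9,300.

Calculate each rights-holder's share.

First tranche $3,600 split equally: $900 each.
Remainder $5,700 by profit-interest units (total 48): Ferraro 1,900.00 → $1,900; Bergstrom 1,425.00 → $1,400; Andrade 356.25 → $400; Delacroix 2,018.75 → $2,000.
Totals: Ferraro $900 + $1,900 = $2,800; Bergstrom $900 + $1,400 = $2,300; Andrade $900 + $400 = $1,300; Delacroix $900 + $2,000 = $2,900.

Ferraro: $2,800; Bergstrom: $2,300; Andrade: $1,300; Delacroix: $2,900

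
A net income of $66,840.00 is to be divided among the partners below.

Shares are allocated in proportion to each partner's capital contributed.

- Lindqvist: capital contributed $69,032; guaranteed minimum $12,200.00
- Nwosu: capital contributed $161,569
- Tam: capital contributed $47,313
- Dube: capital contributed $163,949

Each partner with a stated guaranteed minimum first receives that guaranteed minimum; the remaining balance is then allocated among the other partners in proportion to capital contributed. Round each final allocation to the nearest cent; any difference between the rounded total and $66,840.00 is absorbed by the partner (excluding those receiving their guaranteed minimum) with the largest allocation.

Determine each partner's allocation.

Lindqvist: $12,200.00; Nwosu: $23,678.64; Tam: $6,933.93; Dube: $24,027.43

Fund the minimums — Lindqvist $12,200.00. Residual $54,640.00.
Residual split over remaining capital contributed 372,831: Nwosu 23,678.6377 → $23,678.64; Tam 6,933.9253 → $6,933.93; Dube 24,027.4370 → $24,027.44.
Rounding difference −$0.01 applied to Dube → $24,027.43.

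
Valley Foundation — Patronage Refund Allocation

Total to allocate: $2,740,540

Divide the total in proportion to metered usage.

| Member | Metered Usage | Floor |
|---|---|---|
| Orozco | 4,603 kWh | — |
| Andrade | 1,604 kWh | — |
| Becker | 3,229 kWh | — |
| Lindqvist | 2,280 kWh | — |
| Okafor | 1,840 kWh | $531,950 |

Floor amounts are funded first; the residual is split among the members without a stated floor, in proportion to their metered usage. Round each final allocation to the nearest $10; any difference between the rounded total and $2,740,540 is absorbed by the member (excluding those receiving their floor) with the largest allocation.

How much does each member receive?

Orozco: $867,720 · Andrade: $302,370 · Becker: $608,700 · Lindqvist: $429,800 · Okafor: $531,950

Fund the minimums — Okafor $531,950. Balance $2,208,590.
Balance split over remaining metered usage 11,716: Orozco 867,714.22 → $867,710; Andrade 302,370.98 → $302,370; Becker 608,700.68 → $608,700; Lindqvist 429,804.13 → $429,800.
Rounding difference +$10 applied to Orozco → $867,720.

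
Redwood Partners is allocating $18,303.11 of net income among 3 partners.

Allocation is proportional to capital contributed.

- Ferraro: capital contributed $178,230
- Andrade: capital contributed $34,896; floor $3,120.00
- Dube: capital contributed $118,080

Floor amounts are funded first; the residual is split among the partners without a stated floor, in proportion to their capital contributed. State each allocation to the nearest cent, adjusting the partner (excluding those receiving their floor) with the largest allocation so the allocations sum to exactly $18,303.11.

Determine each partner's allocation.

Guaranteed amounts: Andrade $3,120.00. Residual $15,183.11.
Residual split over remaining capital contributed 296,310: Ferraro 9,132.6168 → $9,132.62; Dube 6,050.4932 → $6,050.49.

Ferraro: $9,132.62 | Andrade: $3,120.00 | Dube: $6,050.49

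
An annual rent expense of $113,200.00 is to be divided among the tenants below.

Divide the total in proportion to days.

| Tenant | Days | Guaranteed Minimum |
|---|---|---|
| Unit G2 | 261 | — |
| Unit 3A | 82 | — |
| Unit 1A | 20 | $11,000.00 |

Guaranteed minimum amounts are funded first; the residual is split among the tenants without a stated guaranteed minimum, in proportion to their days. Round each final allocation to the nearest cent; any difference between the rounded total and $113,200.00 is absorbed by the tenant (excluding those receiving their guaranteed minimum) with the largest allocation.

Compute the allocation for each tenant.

Minimums first: Unit 1A $11,000.00. Balance $102,200.00.
Balance split over remaining days 343: Unit G2 77,767.3469 → $77,767.35; Unit 3A 24,432.6531 → $24,432.65.

Unit G2: $77,767.35 | Unit 3A: $24,432.65 | Unit 1A: $11,000.00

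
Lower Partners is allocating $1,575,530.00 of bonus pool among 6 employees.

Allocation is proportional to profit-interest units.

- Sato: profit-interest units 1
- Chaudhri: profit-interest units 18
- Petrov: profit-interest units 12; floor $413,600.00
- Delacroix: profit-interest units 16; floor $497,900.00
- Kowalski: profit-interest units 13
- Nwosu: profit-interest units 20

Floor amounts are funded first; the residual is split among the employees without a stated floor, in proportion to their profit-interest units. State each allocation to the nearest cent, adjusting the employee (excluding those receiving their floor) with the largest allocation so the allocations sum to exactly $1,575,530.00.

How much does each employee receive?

Guaranteed amounts: Petrov $413,600.00; Delacroix $497,900.00. Residual $664,030.00.
Residual split over remaining profit-interest units 52: Sato 12,769.8077 → $12,769.81; Chaudhri 229,856.5385 → $229,856.54; Kowalski 166,007.5000 → $166,007.50; Nwosu 255,396.1538 → $255,396.15.

Sato: $12,769.81 · Chaudhri: $229,856.54 · Petrov: $413,600.00 · Delacroix: $497,900.00 · Kowalski: $166,007.50 · Nwosu: $255,396.15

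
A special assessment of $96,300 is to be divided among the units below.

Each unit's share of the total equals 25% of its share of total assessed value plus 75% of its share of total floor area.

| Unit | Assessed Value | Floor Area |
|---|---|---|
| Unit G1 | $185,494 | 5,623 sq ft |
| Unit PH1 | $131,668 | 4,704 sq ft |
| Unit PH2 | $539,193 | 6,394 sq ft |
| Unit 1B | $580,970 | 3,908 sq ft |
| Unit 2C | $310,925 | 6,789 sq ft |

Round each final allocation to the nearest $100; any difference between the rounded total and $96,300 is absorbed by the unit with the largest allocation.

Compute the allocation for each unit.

Unit G1: $17,400 | Unit PH1: $14,200 | Unit PH2: $24,200 | Unit 1B: $18,300 | Unit 2C: $22,200

Totals — assessed value 1,748,250, floor area 27,418.
Composite weights (25% assessed value + 75% floor area): Unit G1 0.1803; Unit PH1 0.1475; Unit PH2 0.2520; Unit 1B 0.1900; Unit 2C 0.2302.
Pro-rata amounts: Unit G1 17,366.63; Unit PH1 14,204.55; Unit PH2 24,268.37; Unit 1B 18,295.01; Unit 2C 22,165.43.
At nearest $100: Unit G1 $17,400; Unit PH1 $14,200; Unit PH2 $24,300; Unit 1B $18,300; Unit 2C $22,200. Sum = $96,400.
Difference $96,300 − $96,400 = −$100 applied to largest allocation (Unit PH2): Unit PH2 becomes $24,200.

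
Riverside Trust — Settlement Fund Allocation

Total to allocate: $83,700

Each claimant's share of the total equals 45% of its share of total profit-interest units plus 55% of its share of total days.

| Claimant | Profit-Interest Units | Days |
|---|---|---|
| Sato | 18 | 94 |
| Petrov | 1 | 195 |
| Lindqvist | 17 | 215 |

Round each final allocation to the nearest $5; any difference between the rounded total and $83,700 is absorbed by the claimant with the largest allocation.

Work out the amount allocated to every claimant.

Sato: $27,420 · Petrov: $18,855 · Lindqvist: $37,425

Totals — profit-interest units 36, days 504.
Composite weights (45% profit-interest units + 55% days): Sato 0.3276; Petrov 0.2253; Lindqvist 0.4471.
Proportional shares: Sato 27,418.39; Petrov 18,857.41; Lindqvist 37,424.20.
After rounding ($5): Sato $27,420; Petrov $18,855; Lindqvist $37,425. Sum = $83,700.
No rounding difference to absorb.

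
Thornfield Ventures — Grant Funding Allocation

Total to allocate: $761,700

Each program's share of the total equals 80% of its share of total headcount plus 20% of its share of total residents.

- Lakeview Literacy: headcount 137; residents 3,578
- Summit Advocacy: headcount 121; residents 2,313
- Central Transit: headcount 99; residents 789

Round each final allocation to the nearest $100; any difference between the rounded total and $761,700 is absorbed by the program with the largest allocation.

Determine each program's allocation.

Lakeview Literacy: $315,400 · Summit Advocacy: $259,300 · Central Transit: $187,000

Totals — headcount 357, residents 6,680.
Combined weights (80% headcount + 20% residents): Lakeview Literacy 0.4141; Summit Advocacy 0.3404; Central Transit 0.2455.
Unrounded shares: Lakeview Literacy 315,441.72; Summit Advocacy 259,282.65; Central Transit 186,975.64.
After rounding ($100): Lakeview Literacy $315,400; Summit Advocacy $259,300; Central Transit $187,000. Sum = $761,700.
Rounded total matches; no reconciliation needed.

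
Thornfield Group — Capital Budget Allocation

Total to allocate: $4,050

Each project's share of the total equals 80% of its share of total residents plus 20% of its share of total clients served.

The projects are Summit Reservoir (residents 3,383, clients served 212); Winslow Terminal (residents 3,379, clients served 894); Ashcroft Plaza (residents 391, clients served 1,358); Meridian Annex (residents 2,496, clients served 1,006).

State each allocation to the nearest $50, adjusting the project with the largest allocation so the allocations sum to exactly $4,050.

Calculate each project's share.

Totals — residents 9,649, clients served 3,470.
Composite weights (80% residents + 20% clients served): Summit Reservoir 0.2927; Winslow Terminal 0.3317; Ashcroft Plaza 0.1107; Meridian Annex 0.2649.
Unrounded shares: Summit Reservoir 1,185.45; Winslow Terminal 1,343.31; Ashcroft Plaza 448.29; Meridian Annex 1,072.95.
After rounding ($50): Summit Reservoir $1,200; Winslow Terminal $1,350; Ashcroft Plaza $450; Meridian Annex $1,050. Sum = $4,050.
Sum already equals the total — no adjustment.

Summit Reservoir: $1,200 | Winslow Terminal: $1,350 | Ashcroft Plaza: $450 | Meridian Annex: $1,050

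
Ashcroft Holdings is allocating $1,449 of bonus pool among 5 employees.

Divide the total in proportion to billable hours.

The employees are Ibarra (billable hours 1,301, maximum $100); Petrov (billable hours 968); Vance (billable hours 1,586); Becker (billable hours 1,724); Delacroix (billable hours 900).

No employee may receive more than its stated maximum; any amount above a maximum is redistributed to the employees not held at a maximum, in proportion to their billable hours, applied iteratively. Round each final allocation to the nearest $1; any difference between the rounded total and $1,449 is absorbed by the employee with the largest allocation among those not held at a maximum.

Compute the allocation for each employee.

Ibarra: $100 · Petrov: $252 · Vance: $413 · Becker: $450 · Delacroix: $234

Sum of billable hours: 6,479.
Pro-rata shares before constraints: Ibarra 290.96; Petrov 216.49; Vance 354.70; Becker 385.57; Delacroix 201.28.
Capped: Ibarra ($100); balance $1,349 reallocated over remaining billable hours 5,178.
Remaining shares: Petrov 252.19 → $252; Vance 413.19 → $413; Becker 449.15 → $449; Delacroix 234.47 → $234.
Rounding difference +$1 applied to Becker → $450.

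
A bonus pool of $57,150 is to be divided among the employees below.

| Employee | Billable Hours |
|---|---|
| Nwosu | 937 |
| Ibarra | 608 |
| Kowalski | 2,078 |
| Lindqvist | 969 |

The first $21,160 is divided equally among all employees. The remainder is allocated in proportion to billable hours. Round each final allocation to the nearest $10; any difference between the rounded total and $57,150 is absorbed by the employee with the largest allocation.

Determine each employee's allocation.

Equal tier: $21,160 ÷ 4 = $5,290 apiece.
Remainder $35,990 by billable hours (total 4,592): Nwosu 7,343.78 → $7,340; Ibarra 4,765.23 → $4,770; Kowalski 16,286.42 → $16,290; Lindqvist 7,594.58 → $7,590.
Totals: Nwosu $5,290 + $7,340 = $12,630; Ibarra $5,290 + $4,770 = $10,060; Kowalski $5,290 + $16,290 = $21,580; Lindqvist $5,290 + $7,590 = $12,880.

Nwosu: $12,630 | Ibarra: $10,060 | Kowalski: $21,580 | Lindqvist: $12,880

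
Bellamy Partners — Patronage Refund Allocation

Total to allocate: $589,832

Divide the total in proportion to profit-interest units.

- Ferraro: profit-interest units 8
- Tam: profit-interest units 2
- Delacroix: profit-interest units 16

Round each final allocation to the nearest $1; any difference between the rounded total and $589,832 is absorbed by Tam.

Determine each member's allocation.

Ferraro: $181,487; Tam: $45,371; Delacroix: $362,974

Profit-interest units total: 26.
Raw shares: Ferraro 8/26 × $589,832 = 181,486.77; Tam 2/26 × $589,832 = 45,371.69; Delacroix 16/26 × $589,832 = 362,973.54.
At nearest $1: Ferraro $181,487; Tam $45,372; Delacroix $362,974. Sum = $589,833.
Difference $589,832 − $589,833 = −$1 applied to Tam: Tam becomes $45,371.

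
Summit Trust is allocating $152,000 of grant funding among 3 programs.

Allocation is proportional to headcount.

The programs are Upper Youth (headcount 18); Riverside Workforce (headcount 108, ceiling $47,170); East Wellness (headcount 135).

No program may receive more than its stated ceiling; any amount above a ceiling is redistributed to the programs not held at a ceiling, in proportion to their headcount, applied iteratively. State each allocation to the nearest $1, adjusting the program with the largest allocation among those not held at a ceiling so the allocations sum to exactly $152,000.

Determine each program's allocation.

Total headcount = 261.
Pro-rata shares before constraints: Upper Youth 10,482.76; Riverside Workforce 62,896.55; East Wellness 78,620.69.
Held at cap: Riverside Workforce ($47,170); remaining pool $104,830 reallocated over remaining headcount 153.
Shares after redistribution: Upper Youth 12,332.94 → $12,333; East Wellness 92,497.06 → $92,497.

Upper Youth: $12,333 | Riverside Workforce: $47,170 | East Wellness: $92,497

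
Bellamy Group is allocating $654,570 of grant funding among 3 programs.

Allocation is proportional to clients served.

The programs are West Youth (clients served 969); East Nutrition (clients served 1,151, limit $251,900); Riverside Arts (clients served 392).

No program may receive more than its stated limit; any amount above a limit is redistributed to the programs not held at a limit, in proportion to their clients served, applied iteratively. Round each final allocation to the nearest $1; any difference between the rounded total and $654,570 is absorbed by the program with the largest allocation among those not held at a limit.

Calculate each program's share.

West Youth: $286,692; East Nutrition: $251,900; Riverside Arts: $115,978

Combined clients served = 2,512.
Unconstrained shares: West Youth 252,499.34; East Nutrition 299,924.39; Riverside Arts 102,146.27.
Cap binds for East Nutrition ($251,900); residual $402,670 reallocated over remaining clients served 1,361.
Redistributed shares: West Youth 286,691.57 → $286,692; Riverside Arts 115,978.43 → $115,978.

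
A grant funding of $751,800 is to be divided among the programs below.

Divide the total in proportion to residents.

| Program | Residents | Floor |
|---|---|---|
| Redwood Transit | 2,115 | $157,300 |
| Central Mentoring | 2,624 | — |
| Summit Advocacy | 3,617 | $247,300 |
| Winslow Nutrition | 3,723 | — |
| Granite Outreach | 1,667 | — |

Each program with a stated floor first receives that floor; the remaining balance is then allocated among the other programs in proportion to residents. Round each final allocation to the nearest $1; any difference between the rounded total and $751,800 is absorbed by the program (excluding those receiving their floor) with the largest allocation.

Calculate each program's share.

Redwood Transit: $157,300 · Central Mentoring: $113,683 · Summit Advocacy: $247,300 · Winslow Nutrition: $161,296 · Granite Outreach: $72,221

Guaranteed amounts: Redwood Transit $157,300; Summit Advocacy $247,300. Balance $347,200.
Balance split over remaining residents 8,014: Central Mentoring 113,682.66 → $113,683; Winslow Nutrition 161,295.93 → $161,296; Granite Outreach 72,221.41 → $72,221.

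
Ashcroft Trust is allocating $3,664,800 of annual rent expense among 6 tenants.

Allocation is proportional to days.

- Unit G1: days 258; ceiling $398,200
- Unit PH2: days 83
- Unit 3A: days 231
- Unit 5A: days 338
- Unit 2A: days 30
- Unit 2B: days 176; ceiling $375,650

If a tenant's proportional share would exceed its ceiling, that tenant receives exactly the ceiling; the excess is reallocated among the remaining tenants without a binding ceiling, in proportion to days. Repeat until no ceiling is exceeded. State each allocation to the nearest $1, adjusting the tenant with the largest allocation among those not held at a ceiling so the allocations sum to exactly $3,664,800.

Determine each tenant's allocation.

Unit G1: $398,200; Unit PH2: $351,831; Unit 3A: $979,193; Unit 5A: $1,432,758; Unit 2A: $127,168; Unit 2B: $375,650

Days total: 1,116.
Pro-rata shares before constraints: Unit G1 847,238.71; Unit PH2 272,561.29; Unit 3A 758,574.19; Unit 5A 1,109,948.39; Unit 2A 98,516.13; Unit 2B 577,961.29.
Capped: Unit G1 ($398,200), Unit 2B ($375,650); residual $2,890,950 reallocated over remaining days 682.
Remaining shares: Unit PH2 351,831.16 → $351,831; Unit 3A 979,192.74 → $979,193; Unit 5A 1,432,758.21 → $1,432,758; Unit 2A 127,167.89 → $127,168.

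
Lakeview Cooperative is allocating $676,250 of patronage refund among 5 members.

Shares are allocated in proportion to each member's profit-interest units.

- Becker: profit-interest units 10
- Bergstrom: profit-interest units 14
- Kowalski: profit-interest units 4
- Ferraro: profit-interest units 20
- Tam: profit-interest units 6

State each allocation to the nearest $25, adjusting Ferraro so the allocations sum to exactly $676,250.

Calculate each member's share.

Combined profit-interest units = 54.
Raw shares: Becker 10/54 × $676,250 = 125,231.48; Bergstrom 14/54 × $676,250 = 175,324.07; Kowalski 4/54 × $676,250 = 50,092.59; Ferraro 20/54 × $676,250 = 250,462.96; Tam 6/54 × $676,250 = 75,138.89.
Rounded to nearest $25: Becker $125,225; Bergstrom $175,325; Kowalski $50,100; Ferraro $250,475; Tam $75,150. Sum = $676,275.
Difference $676,250 − $676,275 = −$25 applied to Ferraro: Ferraro becomes $250,450.

Becker: $125,225; Bergstrom: $175,325; Kowalski: $50,100; Ferraro: $250,450; Tam: $75,150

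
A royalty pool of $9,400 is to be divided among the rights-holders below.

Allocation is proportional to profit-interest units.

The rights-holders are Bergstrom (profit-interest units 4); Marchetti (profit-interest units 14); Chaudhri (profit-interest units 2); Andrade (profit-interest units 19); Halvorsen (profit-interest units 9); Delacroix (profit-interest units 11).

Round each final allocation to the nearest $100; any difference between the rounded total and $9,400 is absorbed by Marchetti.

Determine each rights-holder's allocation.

Bergstrom: $600 · Marchetti: $2,300 · Chaudhri: $300 · Andrade: $3,000 · Halvorsen: $1,400 · Delacroix: $1,800

Sum of profit-interest units: 59.
Raw shares: Bergstrom 4/59 × $9,400 = 637.29; Marchetti 14/59 × $9,400 = 2,230.51; Chaudhri 2/59 × $9,400 = 318.64; Andrade 19/59 × $9,400 = 3,027.12; Halvorsen 9/59 × $9,400 = 1,433.90; Delacroix 11/59 × $9,400 = 1,752.54.
After rounding ($100): Bergstrom $600; Marchetti $2,200; Chaudhri $300; Andrade $3,000; Halvorsen $1,400; Delacroix $1,800. Sum = $9,300.
Difference $9,400 − $9,300 = +$100 applied to Marchetti: Marchetti becomes $2,300.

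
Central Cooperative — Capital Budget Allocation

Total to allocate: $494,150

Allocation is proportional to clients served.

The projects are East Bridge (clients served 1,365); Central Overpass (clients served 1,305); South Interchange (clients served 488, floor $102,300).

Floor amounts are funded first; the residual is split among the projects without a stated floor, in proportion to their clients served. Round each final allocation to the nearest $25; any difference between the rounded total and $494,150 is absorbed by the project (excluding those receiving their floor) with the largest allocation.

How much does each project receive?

East Bridge: $200,325; Central Overpass: $191,525; South Interchange: $102,300

Minimums first: South Interchange $102,300. Remaining pool $391,850.
Remaining pool split over remaining clients served 2,670: East Bridge 200,327.81 → $200,325; Central Overpass 191,522.19 → $191,525.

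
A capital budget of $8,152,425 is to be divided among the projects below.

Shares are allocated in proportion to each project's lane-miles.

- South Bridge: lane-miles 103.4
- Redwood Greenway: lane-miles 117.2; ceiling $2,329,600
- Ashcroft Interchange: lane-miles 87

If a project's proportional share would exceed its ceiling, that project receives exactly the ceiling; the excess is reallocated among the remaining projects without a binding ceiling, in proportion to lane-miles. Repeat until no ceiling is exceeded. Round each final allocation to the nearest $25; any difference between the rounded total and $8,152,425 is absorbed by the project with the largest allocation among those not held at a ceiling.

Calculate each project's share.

Total lane-miles = 307.6.
Proportional shares (ignoring caps): South Bridge 2,740,444.55; Redwood Greenway 3,106,190.54; Ashcroft Interchange 2,305,789.91.
Held at cap: Redwood Greenway ($2,329,600); balance $5,822,825 reallocated over remaining lane-miles 190.4.
Redistributed shares: South Bridge 3,162,185.43 → $3,162,175; Ashcroft Interchange 2,660,639.57 → $2,660,650.

South Bridge: $3,162,175 | Redwood Greenway: $2,329,600 | Ashcroft Interchange: $2,660,650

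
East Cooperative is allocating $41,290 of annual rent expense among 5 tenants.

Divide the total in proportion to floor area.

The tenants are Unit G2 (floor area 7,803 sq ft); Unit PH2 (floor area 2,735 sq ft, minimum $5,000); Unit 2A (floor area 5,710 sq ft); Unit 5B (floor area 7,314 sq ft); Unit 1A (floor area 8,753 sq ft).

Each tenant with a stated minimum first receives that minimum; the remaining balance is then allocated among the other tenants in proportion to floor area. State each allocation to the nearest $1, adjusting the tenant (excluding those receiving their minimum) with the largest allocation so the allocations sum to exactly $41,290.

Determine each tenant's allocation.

Fund the minimums — Unit PH2 $5,000. Balance $36,290.
Balance split over remaining floor area 29,580: Unit G2 9,573.05 → $9,573; Unit 2A 7,005.27 → $7,005; Unit 5B 8,973.13 → $8,973; Unit 1A 10,738.55 → $10,739.

Unit G2: $9,573; Unit PH2: $5,000; Unit 2A: $7,005; Unit 5B: $8,973; Unit 1A: $10,739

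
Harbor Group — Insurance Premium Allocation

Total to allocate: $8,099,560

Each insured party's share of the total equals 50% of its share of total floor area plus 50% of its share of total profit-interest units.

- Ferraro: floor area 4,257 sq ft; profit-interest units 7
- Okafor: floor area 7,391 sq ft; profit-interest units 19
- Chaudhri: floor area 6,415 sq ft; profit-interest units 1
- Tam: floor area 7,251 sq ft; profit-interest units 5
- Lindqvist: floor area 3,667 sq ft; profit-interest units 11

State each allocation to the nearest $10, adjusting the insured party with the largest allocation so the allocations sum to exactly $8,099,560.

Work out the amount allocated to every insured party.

Ferraro: $1,254,140; Okafor: $2,822,250; Chaudhri: $990,610; Tam: $1,484,150; Lindqvist: $1,548,410

Floor area total 28,981; profit-interest units total 43.
Composite weights (50% floor area + 50% profit-interest units): Ferraro 0.1548; Okafor 0.3484; Chaudhri 0.1223; Tam 0.1832; Lindqvist 0.1912.
Proportional shares: Ferraro 1,254,136.03; Okafor 2,822,249.65; Chaudhri 990,607.51; Tam 1,484,153.15; Lindqvist 1,548,413.66.
At nearest $10: Ferraro $1,254,140; Okafor $2,822,250; Chaudhri $990,610; Tam $1,484,150; Lindqvist $1,548,410. Sum = $8,099,560.
Rounded total matches; no reconciliation needed.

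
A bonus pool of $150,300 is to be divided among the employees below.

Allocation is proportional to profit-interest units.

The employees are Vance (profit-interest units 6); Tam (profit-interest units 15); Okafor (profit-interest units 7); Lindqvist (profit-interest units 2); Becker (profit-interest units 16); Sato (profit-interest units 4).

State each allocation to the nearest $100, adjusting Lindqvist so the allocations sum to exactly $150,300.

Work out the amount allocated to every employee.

Vance: $18,000 · Tam: $45,100 · Okafor: $21,000 · Lindqvist: $6,100 · Becker: $48,100 · Sato: $12,000

Total profit-interest units = 50.
Proportional shares: Vance 6/50 × $150,300 = 18,036.00; Tam 15/50 × $150,300 = 45,090.00; Okafor 7/50 × $150,300 = 21,042.00; Lindqvist 2/50 × $150,300 = 6,012.00; Becker 16/50 × $150,300 = 48,096.00; Sato 4/50 × $150,300 = 12,024.00.
At nearest $100: Vance $18,000; Tam $45,100; Okafor $21,000; Lindqvist $6,000; Becker $48,100; Sato $12,000. Sum = $150,200.
Difference $150,300 − $150,200 = +$100 applied to Lindqvist: Lindqvist becomes $6,100.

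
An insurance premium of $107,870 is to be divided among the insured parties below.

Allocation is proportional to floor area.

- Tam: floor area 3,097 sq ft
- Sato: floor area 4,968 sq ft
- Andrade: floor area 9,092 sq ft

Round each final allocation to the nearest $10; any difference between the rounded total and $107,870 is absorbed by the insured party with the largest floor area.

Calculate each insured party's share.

Tam: $19,470 | Sato: $31,230 | Andrade: $57,170

Floor area total: 3,097 + 4,968 + 9,092 = 17,157.
Proportional shares: Tam 19,471.55; Sato 31,234.96; Andrade 57,163.49.
At nearest $10: Tam $19,470; Sato $31,230; Andrade $57,160. Sum = $107,860.
Difference $107,870 − $107,860 = +$10 applied to largest floor area (Andrade): Andrade becomes $57,170.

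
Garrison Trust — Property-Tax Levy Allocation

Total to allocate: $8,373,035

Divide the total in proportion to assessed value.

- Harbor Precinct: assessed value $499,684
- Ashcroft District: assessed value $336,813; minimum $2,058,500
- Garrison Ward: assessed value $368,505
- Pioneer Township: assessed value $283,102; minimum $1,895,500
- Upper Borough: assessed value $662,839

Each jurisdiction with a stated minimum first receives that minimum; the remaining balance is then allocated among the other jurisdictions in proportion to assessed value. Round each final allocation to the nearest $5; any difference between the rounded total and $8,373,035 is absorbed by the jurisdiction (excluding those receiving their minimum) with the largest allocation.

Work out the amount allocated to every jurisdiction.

Harbor Precinct: $1,442,245 | Ashcroft District: $2,058,500 | Garrison Ward: $1,063,625 | Pioneer Township: $1,895,500 | Upper Borough: $1,913,165

Fund the minimums — Ashcroft District $2,058,500; Pioneer Township $1,895,500. Balance $4,419,035.
Balance split over remaining assessed value 1,531,028: Harbor Precinct 1,442,247.36 → $1,442,245; Garrison Ward 1,063,622.93 → $1,063,625; Upper Borough 1,913,164.71 → $1,913,165.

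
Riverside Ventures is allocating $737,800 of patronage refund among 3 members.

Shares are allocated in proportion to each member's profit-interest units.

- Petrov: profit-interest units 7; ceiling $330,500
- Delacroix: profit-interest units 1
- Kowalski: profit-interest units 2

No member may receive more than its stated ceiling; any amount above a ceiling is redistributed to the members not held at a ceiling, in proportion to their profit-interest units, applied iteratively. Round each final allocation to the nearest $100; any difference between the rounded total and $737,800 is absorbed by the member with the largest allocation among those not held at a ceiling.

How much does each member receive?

Petrov: $330,500 · Delacroix: $135,800 · Kowalski: $271,500

Combined profit-interest units = 10.
Proportional shares (ignoring caps): Petrov 516,460.00; Delacroix 73,780.00; Kowalski 147,560.00.
Capped: Petrov ($330,500); residual $407,300 reallocated over remaining profit-interest units 3.
Shares after redistribution: Delacroix 135,766.67 → $135,800; Kowalski 271,533.33 → $271,500.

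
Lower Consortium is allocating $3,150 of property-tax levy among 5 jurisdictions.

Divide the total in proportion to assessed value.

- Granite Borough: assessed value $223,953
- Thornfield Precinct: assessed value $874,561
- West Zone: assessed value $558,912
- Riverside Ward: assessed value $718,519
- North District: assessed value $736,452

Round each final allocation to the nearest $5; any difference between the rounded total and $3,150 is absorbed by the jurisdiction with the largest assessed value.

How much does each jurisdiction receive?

Granite Borough: $225; Thornfield Precinct: $890; West Zone: $565; Riverside Ward: $725; North District: $745

Sum of assessed value: 3,112,397.
Unrounded shares: Granite Borough 223,953/3,112,397 × $3,150 = 226.66; Thornfield Precinct 874,561/3,112,397 × $3,150 = 885.13; West Zone 558,912/3,112,397 × $3,150 = 565.66; Riverside Ward 718,519/3,112,397 × $3,150 = 727.20; North District 736,452/3,112,397 × $3,150 = 745.35.
At nearest $5: Granite Borough $225; Thornfield Precinct $885; West Zone $565; Riverside Ward $725; North District $745. Sum = $3,145.
Difference $3,150 − $3,145 = +$5 applied to largest assessed value (Thornfield Precinct): Thornfield Precinct becomes $890.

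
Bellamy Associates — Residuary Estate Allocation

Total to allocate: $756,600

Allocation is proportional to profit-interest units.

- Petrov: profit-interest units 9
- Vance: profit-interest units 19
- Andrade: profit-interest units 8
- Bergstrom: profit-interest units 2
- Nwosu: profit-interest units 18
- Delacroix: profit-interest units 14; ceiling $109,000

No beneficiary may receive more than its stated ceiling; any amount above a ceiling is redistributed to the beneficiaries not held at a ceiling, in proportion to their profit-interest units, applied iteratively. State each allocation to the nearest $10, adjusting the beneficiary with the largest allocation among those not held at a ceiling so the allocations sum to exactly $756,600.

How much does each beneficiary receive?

Sum of profit-interest units: 70.
Unconstrained shares: Petrov 97,277.14; Vance 205,362.86; Andrade 86,468.57; Bergstrom 21,617.14; Nwosu 194,554.29; Delacroix 151,320.00.
Capped: Delacroix ($109,000); remaining pool $647,600 reallocated over remaining profit-interest units 56.
Remaining shares: Petrov 104,078.57 → $104,080; Vance 219,721.43 → $219,720; Andrade 92,514.29 → $92,510; Bergstrom 23,128.57 → $23,130; Nwosu 208,157.14 → $208,160.

Petrov: $104,080 | Vance: $219,720 | Andrade: $92,510 | Bergstrom: $23,130 | Nwosu: $208,160 | Delacroix: $109,000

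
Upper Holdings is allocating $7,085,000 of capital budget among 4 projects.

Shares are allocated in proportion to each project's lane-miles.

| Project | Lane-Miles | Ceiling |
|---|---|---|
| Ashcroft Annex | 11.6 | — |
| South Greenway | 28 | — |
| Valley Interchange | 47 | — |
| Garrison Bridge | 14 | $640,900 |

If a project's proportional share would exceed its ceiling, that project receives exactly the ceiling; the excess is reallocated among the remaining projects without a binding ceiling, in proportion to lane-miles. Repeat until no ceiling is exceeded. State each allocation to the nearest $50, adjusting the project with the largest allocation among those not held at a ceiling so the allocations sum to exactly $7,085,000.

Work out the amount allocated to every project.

Combined lane-miles = 100.6.
Pro-rata shares before constraints: Ashcroft Annex 816,958.25; South Greenway 1,971,968.19; Valley Interchange 3,310,089.46; Garrison Bridge 985,984.10.
Cap binds for Garrison Bridge ($640,900); residual $6,444,100 reallocated over remaining lane-miles 86.6.
Redistributed shares: Ashcroft Annex 863,181.99 → $863,200; South Greenway 2,083,542.73 → $2,083,550; Valley Interchange 3,497,375.29 → $3,497,400.
Rounding difference −$50 applied to Valley Interchange → $3,497,350.

Ashcroft Annex: $863,200 | South Greenway: $2,083,550 | Valley Interchange: $3,497,350 | Garrison Bridge: $640,900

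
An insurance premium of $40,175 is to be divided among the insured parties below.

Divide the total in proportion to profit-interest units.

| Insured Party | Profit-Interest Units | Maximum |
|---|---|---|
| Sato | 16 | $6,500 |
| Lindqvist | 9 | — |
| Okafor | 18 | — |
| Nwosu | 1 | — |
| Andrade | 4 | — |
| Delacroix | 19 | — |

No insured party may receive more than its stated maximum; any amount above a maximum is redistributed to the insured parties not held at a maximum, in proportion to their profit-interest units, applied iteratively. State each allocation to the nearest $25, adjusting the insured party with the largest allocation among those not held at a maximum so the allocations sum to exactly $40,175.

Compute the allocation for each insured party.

Combined profit-interest units = 67.
Pro-rata shares before constraints: Sato 9,594.03; Lindqvist 5,396.64; Okafor 10,793.28; Nwosu 599.63; Andrade 2,398.51; Delacroix 11,392.91.
Capped: Sato ($6,500); balance $33,675 reallocated over remaining profit-interest units 51.
Redistributed shares: Lindqvist 5,942.65 → $5,950; Okafor 11,885.29 → $11,875; Nwosu 660.29 → $650; Andrade 2,641.18 → $2,650; Delacroix 12,545.59 → $12,550.

Sato: $6,500 · Lindqvist: $5,950 · Okafor: $11,875 · Nwosu: $650 · Andrade: $2,650 · Delacroix: $12,550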